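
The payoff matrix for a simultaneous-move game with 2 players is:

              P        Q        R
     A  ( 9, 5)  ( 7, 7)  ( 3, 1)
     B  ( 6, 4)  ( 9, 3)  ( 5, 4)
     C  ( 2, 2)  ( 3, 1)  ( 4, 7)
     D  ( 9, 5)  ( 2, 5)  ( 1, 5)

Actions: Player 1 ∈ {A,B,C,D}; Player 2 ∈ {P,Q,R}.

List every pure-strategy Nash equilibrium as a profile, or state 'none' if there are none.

NE set: (B,R), (D,P)

(A,P): not NE [P2→Q gives 7>5]
(A,Q): not NE [P1→B gives 9>7]
(A,R): not NE [P1→B gives 5>3; P2→Q gives 7>1]
(B,P): not NE [P1→D gives 9>6]
(B,Q): not NE [P2→R gives 4>3]
(B,R): NE
(C,P): not NE [P1→D gives 9>2; P2→R gives 7>2]
(C,Q): not NE [P1→B gives 9>3; P2→R gives 7>1]
(C,R): not NE [P1→B gives 5>4]
(D,P): NE
(D,Q): not NE [P1→B gives 9>2]
(D,R): not NE [P1→B gives 5>1]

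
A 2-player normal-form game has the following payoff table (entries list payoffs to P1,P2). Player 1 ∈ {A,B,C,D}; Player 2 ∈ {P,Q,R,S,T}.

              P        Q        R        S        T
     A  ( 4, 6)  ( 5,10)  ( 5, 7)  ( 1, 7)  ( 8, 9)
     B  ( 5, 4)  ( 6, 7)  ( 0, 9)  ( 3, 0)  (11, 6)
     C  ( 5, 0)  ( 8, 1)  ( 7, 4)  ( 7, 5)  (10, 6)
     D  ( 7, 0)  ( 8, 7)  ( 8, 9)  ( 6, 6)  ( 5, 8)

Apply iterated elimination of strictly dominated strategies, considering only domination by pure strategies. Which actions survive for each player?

IESDS → P1:{B,C,D} P2:{R,T}

P1 drop A (C beats it: P:5>4 Q:8>5 R:7>5 S:7>1 T:10>8)
P2 drop P (Q beats it: B:7>4 C:1>0 D:7>0)
P2 drop Q (R beats it: B:9>7 C:4>1 D:9>7)
P2 drop S (T beats it: B:6>0 C:6>5 D:8>6)
P1→{B,C,D} P2→{R,T}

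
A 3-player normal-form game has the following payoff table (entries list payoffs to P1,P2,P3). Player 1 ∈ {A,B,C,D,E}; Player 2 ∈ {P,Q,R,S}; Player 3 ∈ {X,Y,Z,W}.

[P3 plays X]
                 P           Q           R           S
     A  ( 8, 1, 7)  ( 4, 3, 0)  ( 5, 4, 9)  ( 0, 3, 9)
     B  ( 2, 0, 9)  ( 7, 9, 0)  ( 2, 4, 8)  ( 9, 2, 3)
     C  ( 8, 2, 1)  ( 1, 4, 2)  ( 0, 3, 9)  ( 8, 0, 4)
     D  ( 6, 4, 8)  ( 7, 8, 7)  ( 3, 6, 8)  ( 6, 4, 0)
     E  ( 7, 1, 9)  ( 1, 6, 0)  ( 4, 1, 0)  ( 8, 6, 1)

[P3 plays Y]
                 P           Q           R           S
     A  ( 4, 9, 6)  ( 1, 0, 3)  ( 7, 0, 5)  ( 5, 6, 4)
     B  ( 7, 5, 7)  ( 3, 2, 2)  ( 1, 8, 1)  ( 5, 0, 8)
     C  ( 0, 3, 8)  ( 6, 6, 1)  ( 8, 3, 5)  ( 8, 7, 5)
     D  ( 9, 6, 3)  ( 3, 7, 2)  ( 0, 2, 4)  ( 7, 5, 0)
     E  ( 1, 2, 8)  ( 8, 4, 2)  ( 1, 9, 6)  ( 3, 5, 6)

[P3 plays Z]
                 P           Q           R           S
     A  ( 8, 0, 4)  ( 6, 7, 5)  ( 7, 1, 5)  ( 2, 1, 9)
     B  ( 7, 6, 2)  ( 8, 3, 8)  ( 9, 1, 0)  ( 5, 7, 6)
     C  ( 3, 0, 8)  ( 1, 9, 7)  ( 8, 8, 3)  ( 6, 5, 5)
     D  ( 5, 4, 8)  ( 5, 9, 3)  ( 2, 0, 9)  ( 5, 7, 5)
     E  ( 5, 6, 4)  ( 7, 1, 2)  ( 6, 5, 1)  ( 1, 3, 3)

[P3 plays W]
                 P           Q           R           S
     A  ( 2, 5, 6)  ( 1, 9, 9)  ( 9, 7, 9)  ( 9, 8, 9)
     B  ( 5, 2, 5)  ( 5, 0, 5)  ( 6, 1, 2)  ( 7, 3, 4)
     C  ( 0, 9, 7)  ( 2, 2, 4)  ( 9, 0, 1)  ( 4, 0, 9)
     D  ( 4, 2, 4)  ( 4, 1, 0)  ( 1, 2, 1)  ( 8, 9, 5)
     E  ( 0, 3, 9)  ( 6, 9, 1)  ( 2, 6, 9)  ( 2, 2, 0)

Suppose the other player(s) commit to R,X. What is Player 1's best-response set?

u_1(A vs R,X) = 5
u_1(B vs R,X) = 2
u_1(C vs R,X) = 0
u_1(D vs R,X) = 3
u_1(E vs R,X) = 4
max payoff 5 at {A}

P1 best: {A}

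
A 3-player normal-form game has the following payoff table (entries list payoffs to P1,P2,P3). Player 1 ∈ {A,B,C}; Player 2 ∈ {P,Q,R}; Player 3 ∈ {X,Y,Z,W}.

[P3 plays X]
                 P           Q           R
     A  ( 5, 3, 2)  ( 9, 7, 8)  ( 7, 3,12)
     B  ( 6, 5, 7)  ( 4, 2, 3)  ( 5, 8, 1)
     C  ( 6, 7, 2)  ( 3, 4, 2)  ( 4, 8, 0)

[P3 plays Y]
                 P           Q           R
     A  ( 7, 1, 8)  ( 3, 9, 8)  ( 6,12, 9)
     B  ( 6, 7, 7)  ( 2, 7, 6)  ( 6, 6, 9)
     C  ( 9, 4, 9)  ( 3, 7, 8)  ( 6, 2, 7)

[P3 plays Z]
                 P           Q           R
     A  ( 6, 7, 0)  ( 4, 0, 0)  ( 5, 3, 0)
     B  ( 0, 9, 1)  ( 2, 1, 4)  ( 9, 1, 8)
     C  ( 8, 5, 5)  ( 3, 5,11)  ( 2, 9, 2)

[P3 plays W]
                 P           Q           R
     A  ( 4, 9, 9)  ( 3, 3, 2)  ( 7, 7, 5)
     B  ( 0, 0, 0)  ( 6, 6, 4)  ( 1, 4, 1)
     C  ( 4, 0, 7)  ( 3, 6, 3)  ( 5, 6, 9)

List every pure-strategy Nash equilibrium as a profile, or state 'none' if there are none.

Nash profiles: (A,P,W), (A,Q,X)

(A,P,X): not NE [P1→C gives 6>5; P2→Q gives 7>3; P3→W gives 9>2]
(A,P,Y): not NE [P1→C gives 9>7; P2→R gives 12>1; P3→W gives 9>8]
(A,P,Z): not NE [P1→C gives 8>6; P3→W gives 9>0]
(A,P,W): NE
(A,Q,X): NE
(A,Q,Y): not NE [P2→R gives 12>9]
(A,Q,Z): not NE [P2→P gives 7>0; P3→Y gives 8>0]
(A,Q,W): not NE [P1→B gives 6>3; P2→P gives 9>3; P3→Y gives 8>2]
(A,R,X): not NE [P2→Q gives 7>3]
(A,R,Y): not NE [P3→X gives 12>9]
(A,R,Z): not NE [P1→B gives 9>5; P2→P gives 7>3; P3→X gives 12>0]
(A,R,W): not NE [P2→P gives 9>7; P3→X gives 12>5]
(B,P,X): not NE [P2→R gives 8>5]
(B,P,Y): not NE [P1→C gives 9>6]
(B,P,Z): not NE [P1→C gives 8>0; P3→Y gives 7>1]
(B,P,W): not NE [P1→C gives 4>0; P2→Q gives 6>0; P3→Y gives 7>0]
(B,Q,X): not NE [P1→A gives 9>4; P2→R gives 8>2; P3→Y gives 6>3]
(B,Q,Y): not NE [P1→C gives 3>2]
(B,Q,Z): not NE [P1→A gives 4>2; P2→P gives 9>1; P3→Y gives 6>4]
(B,Q,W): not NE [P3→Y gives 6>4]
(B,R,X): not NE [P1→A gives 7>5; P3→Y gives 9>1]
(B,R,Y): not NE [P2→Q gives 7>6]
(B,R,Z): not NE [P2→P gives 9>1; P3→Y gives 9>8]
(B,R,W): not NE [P1→A gives 7>1; P2→Q gives 6>4; P3→Y gives 9>1]
(C,P,X): not NE [P2→R gives 8>7; P3→Y gives 9>2]
(C,P,Y): not NE [P2→Q gives 7>4]
(C,P,Z): not NE [P2→R gives 9>5; P3→Y gives 9>5]
(C,P,W): not NE [P2→R gives 6>0; P3→Y gives 9>7]
(C,Q,X): not NE [P1→A gives 9>3; P2→R gives 8>4; P3→Z gives 11>2]
(C,Q,Y): not NE [P3→Z gives 11>8]
(C,Q,Z): not NE [P1→A gives 4>3; P2→R gives 9>5]
(C,Q,W): not NE [P1→B gives 6>3; P3→Z gives 11>3]
(C,R,X): not NE [P1→A gives 7>4; P3→W gives 9>0]
(C,R,Y): not NE [P2→Q gives 7>2; P3→W gives 9>7]
(C,R,Z): not NE [P1→B gives 9>2; P3→W gives 9>2]
(C,R,W): not NE [P1→A gives 7>5]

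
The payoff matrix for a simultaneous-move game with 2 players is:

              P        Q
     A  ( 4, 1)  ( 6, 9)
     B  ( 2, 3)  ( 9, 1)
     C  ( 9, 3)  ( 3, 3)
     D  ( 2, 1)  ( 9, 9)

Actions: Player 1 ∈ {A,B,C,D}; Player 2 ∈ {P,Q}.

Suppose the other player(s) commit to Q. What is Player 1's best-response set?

u_1(A vs Q) = 6
u_1(B vs Q) = 9
u_1(C vs Q) = 3
u_1(D vs Q) = 9
max payoff 9 at {B,D}

BR_1 = {B,D}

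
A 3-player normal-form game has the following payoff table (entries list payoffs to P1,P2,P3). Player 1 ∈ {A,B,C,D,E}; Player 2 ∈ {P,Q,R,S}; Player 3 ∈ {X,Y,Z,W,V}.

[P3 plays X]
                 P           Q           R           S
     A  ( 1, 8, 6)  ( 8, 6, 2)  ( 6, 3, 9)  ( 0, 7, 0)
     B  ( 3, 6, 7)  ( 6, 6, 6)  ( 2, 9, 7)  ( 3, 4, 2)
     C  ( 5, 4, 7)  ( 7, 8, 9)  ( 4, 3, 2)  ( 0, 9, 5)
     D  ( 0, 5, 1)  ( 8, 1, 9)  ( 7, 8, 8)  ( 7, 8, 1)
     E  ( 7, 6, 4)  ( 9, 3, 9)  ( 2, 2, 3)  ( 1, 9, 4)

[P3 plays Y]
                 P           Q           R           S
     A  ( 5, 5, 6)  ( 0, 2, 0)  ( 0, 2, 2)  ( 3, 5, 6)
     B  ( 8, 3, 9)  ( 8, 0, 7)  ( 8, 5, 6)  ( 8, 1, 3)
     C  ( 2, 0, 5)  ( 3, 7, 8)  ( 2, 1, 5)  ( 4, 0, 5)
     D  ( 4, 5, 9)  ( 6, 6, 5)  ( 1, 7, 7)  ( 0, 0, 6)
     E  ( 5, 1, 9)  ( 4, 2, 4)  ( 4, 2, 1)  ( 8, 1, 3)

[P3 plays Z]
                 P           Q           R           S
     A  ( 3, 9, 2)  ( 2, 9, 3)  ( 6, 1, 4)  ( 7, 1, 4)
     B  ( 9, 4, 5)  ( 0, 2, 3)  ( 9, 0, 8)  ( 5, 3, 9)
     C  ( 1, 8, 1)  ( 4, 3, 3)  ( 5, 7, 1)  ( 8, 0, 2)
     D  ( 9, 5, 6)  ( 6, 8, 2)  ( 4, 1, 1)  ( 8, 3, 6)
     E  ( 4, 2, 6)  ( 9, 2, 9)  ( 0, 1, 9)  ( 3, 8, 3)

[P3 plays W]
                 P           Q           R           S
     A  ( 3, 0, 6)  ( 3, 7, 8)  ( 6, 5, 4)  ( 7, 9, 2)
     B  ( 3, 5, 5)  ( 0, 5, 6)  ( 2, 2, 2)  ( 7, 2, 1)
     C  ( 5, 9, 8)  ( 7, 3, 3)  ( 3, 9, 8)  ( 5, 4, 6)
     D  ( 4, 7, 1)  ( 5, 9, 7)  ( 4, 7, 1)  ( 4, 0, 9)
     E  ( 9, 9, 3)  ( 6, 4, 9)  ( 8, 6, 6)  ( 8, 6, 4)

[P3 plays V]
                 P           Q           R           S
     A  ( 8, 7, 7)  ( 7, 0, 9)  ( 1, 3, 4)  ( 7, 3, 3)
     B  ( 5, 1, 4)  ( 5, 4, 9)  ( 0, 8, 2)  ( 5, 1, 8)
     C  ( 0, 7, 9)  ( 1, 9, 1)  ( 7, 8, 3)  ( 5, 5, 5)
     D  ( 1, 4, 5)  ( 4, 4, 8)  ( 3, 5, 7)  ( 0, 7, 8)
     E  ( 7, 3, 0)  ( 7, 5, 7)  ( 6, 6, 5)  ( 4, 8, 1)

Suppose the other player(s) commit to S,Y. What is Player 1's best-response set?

BR_1 = {B,E}

u_1(A vs S,Y) = 3
u_1(B vs S,Y) = 8
u_1(C vs S,Y) = 4
u_1(D vs S,Y) = 0
u_1(E vs S,Y) = 8
max payoff 8 at {B,E}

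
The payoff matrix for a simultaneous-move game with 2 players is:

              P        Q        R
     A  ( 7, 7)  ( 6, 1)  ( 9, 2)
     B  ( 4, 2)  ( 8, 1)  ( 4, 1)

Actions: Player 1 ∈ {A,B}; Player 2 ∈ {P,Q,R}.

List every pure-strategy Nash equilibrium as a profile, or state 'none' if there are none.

(A,P): NE
(A,Q): not NE [P1→B gives 8>6; P2→P gives 7>1]
(A,R): not NE [P2→P gives 7>2]
(B,P): not NE [P1→A gives 7>4]
(B,Q): not NE [P2→P gives 2>1]
(B,R): not NE [P1→A gives 9>4; P2→P gives 2>1]

PSNE = {(A,P)}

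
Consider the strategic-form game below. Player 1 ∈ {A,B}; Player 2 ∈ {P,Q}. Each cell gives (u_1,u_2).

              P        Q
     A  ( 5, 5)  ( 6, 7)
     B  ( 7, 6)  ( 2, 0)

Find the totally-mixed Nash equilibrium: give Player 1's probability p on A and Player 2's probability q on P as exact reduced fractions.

P1 indiff ⇒ q·5+(1-q)·6 = q·7+(1-q)·2 ⇒ q(-2) = (1-q)(-4) ⇒ q = 2/3
P2 indiff ⇒ p·5+(1-p)·6 = p·7+(1-p)·0 ⇒ p(-2) = (1-p)(-6) ⇒ p = 3/4

P1 mixes 3/4 on A; P2 mixes 2/3 on P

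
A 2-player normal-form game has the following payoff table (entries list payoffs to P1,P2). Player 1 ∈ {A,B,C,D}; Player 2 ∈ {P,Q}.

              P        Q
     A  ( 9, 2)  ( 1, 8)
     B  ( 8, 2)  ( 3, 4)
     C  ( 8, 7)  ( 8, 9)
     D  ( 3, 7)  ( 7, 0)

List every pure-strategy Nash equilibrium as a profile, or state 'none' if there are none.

NE set: (C,Q)

(A,P): not NE [P2→Q gives 8>2]
(A,Q): not NE [P1→C gives 8>1]
(B,P): not NE [P1→A gives 9>8; P2→Q gives 4>2]
(B,Q): not NE [P1→C gives 8>3]
(C,P): not NE [P1→A gives 9>8; P2→Q gives 9>7]
(C,Q): NE
(D,P): not NE [P1→A gives 9>3]
(D,Q): not NE [P1→C gives 8>7; P2→P gives 7>0]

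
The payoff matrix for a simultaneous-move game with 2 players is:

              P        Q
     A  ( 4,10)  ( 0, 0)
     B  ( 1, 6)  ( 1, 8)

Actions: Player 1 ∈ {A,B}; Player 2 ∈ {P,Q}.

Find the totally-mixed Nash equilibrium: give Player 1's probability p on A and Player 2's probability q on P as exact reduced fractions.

(p,q) = (1/6, 1/4)

P1 indiff ⇒ q·4+(1-q)·0 = q·1+(1-q)·1 ⇒ q(3) = (1-q)(1) ⇒ q = 1/4
P2 indiff ⇒ p·10+(1-p)·6 = p·0+(1-p)·8 ⇒ p(10) = (1-p)(2) ⇒ p = 1/6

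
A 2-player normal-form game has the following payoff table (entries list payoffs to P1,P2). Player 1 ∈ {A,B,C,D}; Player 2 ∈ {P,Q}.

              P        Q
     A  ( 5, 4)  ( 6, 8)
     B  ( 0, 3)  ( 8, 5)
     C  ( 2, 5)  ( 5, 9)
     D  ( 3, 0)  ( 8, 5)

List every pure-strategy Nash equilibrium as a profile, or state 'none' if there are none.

PSNE = {(B,Q), (D,Q)}

(A,P): not NE [P2→Q gives 8>4]
(A,Q): not NE [P1→D gives 8>6]
(B,P): not NE [P1→A gives 5>0; P2→Q gives 5>3]
(B,Q): NE
(C,P): not NE [P1→A gives 5>2; P2→Q gives 9>5]
(C,Q): not NE [P1→D gives 8>5]
(D,P): not NE [P1→A gives 5>3; P2→Q gives 5>0]
(D,Q): NE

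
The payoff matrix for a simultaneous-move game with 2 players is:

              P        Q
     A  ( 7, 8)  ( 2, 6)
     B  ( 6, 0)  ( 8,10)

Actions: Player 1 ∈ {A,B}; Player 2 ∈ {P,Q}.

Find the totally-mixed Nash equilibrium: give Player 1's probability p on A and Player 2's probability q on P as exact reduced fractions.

P1 indiff ⇒ q·7+(1-q)·2 = q·6+(1-q)·8 ⇒ q(1) = (1-q)(6) ⇒ q = 6/7
P2 indiff ⇒ p·8+(1-p)·0 = p·6+(1-p)·10 ⇒ p(2) = (1-p)(10) ⇒ p = 5/6

p=5/6, q=6/7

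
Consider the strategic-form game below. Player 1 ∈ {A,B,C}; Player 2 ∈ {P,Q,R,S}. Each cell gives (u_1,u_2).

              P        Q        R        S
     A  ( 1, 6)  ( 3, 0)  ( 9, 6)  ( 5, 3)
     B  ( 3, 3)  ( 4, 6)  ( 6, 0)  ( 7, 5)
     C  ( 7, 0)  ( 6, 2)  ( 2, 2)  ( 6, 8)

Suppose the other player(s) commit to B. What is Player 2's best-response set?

u_2(P vs B) = 3
u_2(Q vs B) = 6
u_2(R vs B) = 0
u_2(S vs B) = 5
max payoff 6 at {Q}

BR_2 = {Q}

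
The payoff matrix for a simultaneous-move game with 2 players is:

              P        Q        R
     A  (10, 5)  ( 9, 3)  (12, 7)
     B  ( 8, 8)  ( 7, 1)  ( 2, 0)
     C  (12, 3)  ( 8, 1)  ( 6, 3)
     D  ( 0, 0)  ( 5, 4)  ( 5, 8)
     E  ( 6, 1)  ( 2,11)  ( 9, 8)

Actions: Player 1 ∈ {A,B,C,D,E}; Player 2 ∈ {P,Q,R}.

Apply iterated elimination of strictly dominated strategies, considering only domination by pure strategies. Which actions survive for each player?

P1 drop B (A beats it: P:10>8 Q:9>7 R:12>2)
P1 drop D (A beats it: P:10>0 Q:9>5 R:12>5)
P1 drop E (A beats it: P:10>6 Q:9>2 R:12>9)
P2 drop Q (P beats it: A:5>3 C:3>1)
P1→{A,C} P2→{P,R}

Remaining: P1:{A,C} P2:{P,R}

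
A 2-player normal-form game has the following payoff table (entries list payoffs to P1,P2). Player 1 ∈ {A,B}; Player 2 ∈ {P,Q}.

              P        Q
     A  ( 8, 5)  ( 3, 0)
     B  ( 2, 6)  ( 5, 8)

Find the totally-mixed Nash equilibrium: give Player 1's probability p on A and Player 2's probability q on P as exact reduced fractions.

p=2/7, q=1/4

P1 indiff ⇒ q·8+(1-q)·3 = q·2+(1-q)·5 ⇒ q(6) = (1-q)(2) ⇒ q = 1/4
P2 indiff ⇒ p·5+(1-p)·6 = p·0+(1-p)·8 ⇒ p(5) = (1-p)(2) ⇒ p = 2/7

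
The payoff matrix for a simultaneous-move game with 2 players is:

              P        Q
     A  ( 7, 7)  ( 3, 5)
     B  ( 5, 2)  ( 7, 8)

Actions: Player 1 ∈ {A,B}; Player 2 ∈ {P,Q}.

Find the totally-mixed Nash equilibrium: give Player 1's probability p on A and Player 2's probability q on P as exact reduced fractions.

p=3/4, q=2/3

P1 indiff ⇒ q·7+(1-q)·3 = q·5+(1-q)·7 ⇒ q(2) = (1-q)(4) ⇒ q = 2/3
P2 indiff ⇒ p·7+(1-p)·2 = p·5+(1-p)·8 ⇒ p(2) = (1-p)(6) ⇒ p = 3/4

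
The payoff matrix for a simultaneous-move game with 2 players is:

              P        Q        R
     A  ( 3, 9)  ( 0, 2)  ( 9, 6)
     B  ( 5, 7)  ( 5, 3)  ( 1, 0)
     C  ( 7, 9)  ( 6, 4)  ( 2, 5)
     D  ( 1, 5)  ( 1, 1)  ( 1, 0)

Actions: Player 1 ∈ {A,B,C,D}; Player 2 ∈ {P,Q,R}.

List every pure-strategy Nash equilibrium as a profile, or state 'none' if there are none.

(A,P): not NE [P1→C gives 7>3]
(A,Q): not NE [P1→C gives 6>0; P2→P gives 9>2]
(A,R): not NE [P2→P gives 9>6]
(B,P): not NE [P1→C gives 7>5]
(B,Q): not NE [P1→C gives 6>5; P2→P gives 7>3]
(B,R): not NE [P1→A gives 9>1; P2→P gives 7>0]
(C,P): NE
(C,Q): not NE [P2→P gives 9>4]
(C,R): not NE [P1→A gives 9>2; P2→P gives 9>5]
(D,P): not NE [P1→C gives 7>1]
(D,Q): not NE [P1→C gives 6>1; P2→P gives 5>1]
(D,R): not NE [P1→A gives 9>1; P2→P gives 5>0]

NE set: (C,P)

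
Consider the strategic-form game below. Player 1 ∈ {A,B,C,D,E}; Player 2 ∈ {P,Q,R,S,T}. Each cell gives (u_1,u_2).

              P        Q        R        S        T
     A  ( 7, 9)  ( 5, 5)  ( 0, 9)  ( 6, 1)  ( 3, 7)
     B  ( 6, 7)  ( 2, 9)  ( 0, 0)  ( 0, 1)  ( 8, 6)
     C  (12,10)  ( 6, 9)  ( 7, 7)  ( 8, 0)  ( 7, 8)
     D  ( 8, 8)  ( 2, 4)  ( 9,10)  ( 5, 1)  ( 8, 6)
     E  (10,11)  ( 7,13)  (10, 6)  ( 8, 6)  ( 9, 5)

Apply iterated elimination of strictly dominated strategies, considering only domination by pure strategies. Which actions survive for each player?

P1 drop A (C beats it: P:12>7 Q:6>5 R:7>0 S:8>6 T:7>3)
P1 drop B (E beats it: P:10>6 Q:7>2 R:10>0 S:8>0 T:9>8)
P1 drop D (E beats it: P:10>8 Q:7>2 R:10>9 S:8>5 T:9>8)
P2 drop R (P beats it: C:10>7 E:11>6)
P2 drop S (P beats it: C:10>0 E:11>6)
P2 drop T (P beats it: C:10>8 E:11>5)
P1→{C,E} P2→{P,Q}

Remaining: P1:{C,E} P2:{P,Q}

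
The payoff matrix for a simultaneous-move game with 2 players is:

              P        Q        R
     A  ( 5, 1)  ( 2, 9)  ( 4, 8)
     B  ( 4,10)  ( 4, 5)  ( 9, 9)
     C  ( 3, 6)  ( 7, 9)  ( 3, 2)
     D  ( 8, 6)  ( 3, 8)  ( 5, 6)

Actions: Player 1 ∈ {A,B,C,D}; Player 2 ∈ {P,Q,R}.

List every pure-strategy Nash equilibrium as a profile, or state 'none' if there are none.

(A,P): not NE [P1→D gives 8>5; P2→Q gives 9>1]
(A,Q): not NE [P1→C gives 7>2]
(A,R): not NE [P1→B gives 9>4; P2→Q gives 9>8]
(B,P): not NE [P1→D gives 8>4]
(B,Q): not NE [P1→C gives 7>4; P2→P gives 10>5]
(B,R): not NE [P2→P gives 10>9]
(C,P): not NE [P1→D gives 8>3; P2→Q gives 9>6]
(C,Q): NE
(C,R): not NE [P1→B gives 9>3; P2→Q gives 9>2]
(D,P): not NE [P2→Q gives 8>6]
(D,Q): not NE [P1→C gives 7>3]
(D,R): not NE [P1→B gives 9>5; P2→Q gives 8>6]

PSNE = {(C,Q)}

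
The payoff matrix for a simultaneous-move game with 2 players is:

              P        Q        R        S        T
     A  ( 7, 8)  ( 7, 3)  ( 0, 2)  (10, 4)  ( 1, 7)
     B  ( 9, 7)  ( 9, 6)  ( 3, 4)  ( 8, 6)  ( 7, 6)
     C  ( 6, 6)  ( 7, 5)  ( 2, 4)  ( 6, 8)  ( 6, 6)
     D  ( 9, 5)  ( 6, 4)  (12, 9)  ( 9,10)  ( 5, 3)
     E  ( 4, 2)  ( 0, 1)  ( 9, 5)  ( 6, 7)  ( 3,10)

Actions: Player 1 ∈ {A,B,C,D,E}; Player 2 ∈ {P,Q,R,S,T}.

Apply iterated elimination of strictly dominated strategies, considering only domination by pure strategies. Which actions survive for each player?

P1 drop C (B beats it: P:9>6 Q:9>7 R:3>2 S:8>6 T:7>6)
P1 drop E (D beats it: P:9>4 Q:6>0 R:12>9 S:9>6 T:5>3)
P2 drop Q (P beats it: A:8>3 B:7>6 D:5>4)
P2 drop R (S beats it: A:4>2 B:6>4 D:10>9)
P2 drop T (P beats it: A:8>7 B:7>6 D:5>3)
P1→{A,B,D} P2→{P,S}

Survivors P1:{A,B,D} P2:{P,S}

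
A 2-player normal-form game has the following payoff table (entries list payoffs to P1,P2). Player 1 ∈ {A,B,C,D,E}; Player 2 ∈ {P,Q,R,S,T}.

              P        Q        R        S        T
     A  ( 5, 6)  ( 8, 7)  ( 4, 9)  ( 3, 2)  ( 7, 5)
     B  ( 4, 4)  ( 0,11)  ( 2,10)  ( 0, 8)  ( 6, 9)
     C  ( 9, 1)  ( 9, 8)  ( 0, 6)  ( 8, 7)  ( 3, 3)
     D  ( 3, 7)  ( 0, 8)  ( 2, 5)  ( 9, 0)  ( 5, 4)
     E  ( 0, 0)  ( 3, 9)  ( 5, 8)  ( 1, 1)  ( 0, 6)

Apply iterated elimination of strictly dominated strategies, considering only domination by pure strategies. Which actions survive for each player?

P1 drop B (A beats it: P:5>4 Q:8>0 R:4>2 S:3>0 T:7>6)
P2 drop P (Q beats it: A:7>6 C:8>1 D:8>7 E:9>0)
P2 drop S (Q beats it: A:7>2 C:8>7 D:8>0 E:9>1)
P1 drop D (A beats it: Q:8>0 R:4>2 T:7>5)
P2 drop T (Q beats it: A:7>5 C:8>3 E:9>6)
P1→{A,C,E} P2→{Q,R}

Survivors P1:{A,C,E} P2:{Q,R}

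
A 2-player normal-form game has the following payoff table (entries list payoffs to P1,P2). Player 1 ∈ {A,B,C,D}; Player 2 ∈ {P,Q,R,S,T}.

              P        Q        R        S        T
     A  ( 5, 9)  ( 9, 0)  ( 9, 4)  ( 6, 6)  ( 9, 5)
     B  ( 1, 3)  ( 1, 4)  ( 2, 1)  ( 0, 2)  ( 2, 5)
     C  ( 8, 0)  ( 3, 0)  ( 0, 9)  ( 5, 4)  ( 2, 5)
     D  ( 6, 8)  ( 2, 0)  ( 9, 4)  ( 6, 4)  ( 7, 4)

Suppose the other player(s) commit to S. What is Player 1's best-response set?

u_1(A vs S) = 6
u_1(B vs S) = 0
u_1(C vs S) = 5
u_1(D vs S) = 6
max payoff 6 at {A,D}

argmax u_1 = {A,D}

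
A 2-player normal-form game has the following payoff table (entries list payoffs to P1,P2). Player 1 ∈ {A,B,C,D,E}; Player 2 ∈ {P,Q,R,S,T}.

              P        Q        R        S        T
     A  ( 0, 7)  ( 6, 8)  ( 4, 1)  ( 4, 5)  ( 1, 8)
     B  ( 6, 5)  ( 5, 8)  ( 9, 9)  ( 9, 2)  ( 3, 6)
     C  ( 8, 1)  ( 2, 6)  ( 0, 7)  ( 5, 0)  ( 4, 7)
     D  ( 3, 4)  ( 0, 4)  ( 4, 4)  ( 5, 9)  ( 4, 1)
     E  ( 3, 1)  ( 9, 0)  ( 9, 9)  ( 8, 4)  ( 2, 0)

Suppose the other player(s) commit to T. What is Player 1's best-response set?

BR_1 = {C,D}

u_1(A vs T) = 1
u_1(B vs T) = 3
u_1(C vs T) = 4
u_1(D vs T) = 4
u_1(E vs T) = 2
max payoff 4 at {C,D}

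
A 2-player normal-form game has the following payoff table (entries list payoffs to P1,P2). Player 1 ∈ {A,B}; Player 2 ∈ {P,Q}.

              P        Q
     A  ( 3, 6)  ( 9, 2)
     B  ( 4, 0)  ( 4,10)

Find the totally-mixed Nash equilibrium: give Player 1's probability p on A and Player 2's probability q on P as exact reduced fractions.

P1 indiff ⇒ q·3+(1-q)·9 = q·4+(1-q)·4 ⇒ q(-1) = (1-q)(-5) ⇒ q = 5/6
P2 indiff ⇒ p·6+(1-p)·0 = p·2+(1-p)·10 ⇒ p(4) = (1-p)(10) ⇒ p = 5/7

P1 mixes 5/7 on A; P2 mixes 5/6 on P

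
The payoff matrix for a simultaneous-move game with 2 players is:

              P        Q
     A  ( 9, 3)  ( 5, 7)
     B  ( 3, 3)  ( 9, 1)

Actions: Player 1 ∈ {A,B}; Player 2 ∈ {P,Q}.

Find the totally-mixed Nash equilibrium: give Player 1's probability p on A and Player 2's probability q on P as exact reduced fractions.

P1 indiff ⇒ q·9+(1-q)·5 = q·3+(1-q)·9 ⇒ q(6) = (1-q)(4) ⇒ q = 2/5
P2 indiff ⇒ p·3+(1-p)·3 = p·7+(1-p)·1 ⇒ p(-4) = (1-p)(-2) ⇒ p = 1/3

(p,q) = (1/3, 2/5)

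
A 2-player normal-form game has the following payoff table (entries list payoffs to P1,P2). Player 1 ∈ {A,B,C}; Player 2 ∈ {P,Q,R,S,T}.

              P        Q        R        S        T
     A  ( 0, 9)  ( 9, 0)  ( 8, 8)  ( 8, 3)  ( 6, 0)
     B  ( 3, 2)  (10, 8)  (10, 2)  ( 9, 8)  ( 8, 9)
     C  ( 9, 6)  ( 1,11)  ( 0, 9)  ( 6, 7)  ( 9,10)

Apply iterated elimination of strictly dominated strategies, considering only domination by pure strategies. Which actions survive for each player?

P1 drop A (B beats it: P:3>0 Q:10>9 R:10>8 S:9>8 T:8>6)
P2 drop P (Q beats it: B:8>2 C:11>6)
P2 drop R (Q beats it: B:8>2 C:11>9)
P2 drop S (T beats it: B:9>8 C:10>7)
P1→{B,C} P2→{Q,T}

Survivors P1:{B,C} P2:{Q,T}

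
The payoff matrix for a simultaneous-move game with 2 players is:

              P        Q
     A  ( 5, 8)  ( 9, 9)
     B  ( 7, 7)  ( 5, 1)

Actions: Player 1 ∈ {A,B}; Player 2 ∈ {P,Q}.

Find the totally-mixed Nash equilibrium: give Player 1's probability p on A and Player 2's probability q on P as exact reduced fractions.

P1 indiff ⇒ q·5+(1-q)·9 = q·7+(1-q)·5 ⇒ q(-2) = (1-q)(-4) ⇒ q = 2/3
P2 indiff ⇒ p·8+(1-p)·7 = p·9+(1-p)·1 ⇒ p(-1) = (1-p)(-6) ⇒ p = 6/7

(p,q) = (6/7, 2/3)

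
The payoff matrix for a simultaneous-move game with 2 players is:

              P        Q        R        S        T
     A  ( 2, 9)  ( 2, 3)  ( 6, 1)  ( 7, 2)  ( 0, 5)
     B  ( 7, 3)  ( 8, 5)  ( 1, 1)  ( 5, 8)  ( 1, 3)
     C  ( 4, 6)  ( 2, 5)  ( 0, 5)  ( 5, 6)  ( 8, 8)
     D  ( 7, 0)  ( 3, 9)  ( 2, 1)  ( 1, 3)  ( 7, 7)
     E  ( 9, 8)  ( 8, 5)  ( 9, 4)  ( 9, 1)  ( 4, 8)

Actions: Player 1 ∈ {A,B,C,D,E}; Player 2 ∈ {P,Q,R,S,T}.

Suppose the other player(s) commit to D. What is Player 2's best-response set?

P2 best: {Q}

u_2(P vs D) = 0
u_2(Q vs D) = 9
u_2(R vs D) = 1
u_2(S vs D) = 3
u_2(T vs D) = 7
max payoff 9 at {Q}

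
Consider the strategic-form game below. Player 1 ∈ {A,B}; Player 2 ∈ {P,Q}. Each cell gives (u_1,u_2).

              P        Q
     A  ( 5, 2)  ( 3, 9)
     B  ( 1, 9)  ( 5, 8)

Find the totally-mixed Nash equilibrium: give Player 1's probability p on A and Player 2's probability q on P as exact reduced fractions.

P1 indiff ⇒ q·5+(1-q)·3 = q·1+(1-q)·5 ⇒ q(4) = (1-q)(2) ⇒ q = 1/3
P2 indiff ⇒ p·2+(1-p)·9 = p·9+(1-p)·8 ⇒ p(-7) = (1-p)(-1) ⇒ p = 1/8

p=1/8, q=1/3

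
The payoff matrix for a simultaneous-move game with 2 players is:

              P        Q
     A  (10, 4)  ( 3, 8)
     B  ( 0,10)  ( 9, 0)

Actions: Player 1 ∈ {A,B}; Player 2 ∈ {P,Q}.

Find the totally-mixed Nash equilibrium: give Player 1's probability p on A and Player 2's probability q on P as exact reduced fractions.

P1 mixes 5/7 on A; P2 mixes 3/8 on P

P1 indiff ⇒ q·10+(1-q)·3 = q·0+(1-q)·9 ⇒ q(10) = (1-q)(6) ⇒ q = 3/8
P2 indiff ⇒ p·4+(1-p)·10 = p·8+(1-p)·0 ⇒ p(-4) = (1-p)(-10) ⇒ p = 5/7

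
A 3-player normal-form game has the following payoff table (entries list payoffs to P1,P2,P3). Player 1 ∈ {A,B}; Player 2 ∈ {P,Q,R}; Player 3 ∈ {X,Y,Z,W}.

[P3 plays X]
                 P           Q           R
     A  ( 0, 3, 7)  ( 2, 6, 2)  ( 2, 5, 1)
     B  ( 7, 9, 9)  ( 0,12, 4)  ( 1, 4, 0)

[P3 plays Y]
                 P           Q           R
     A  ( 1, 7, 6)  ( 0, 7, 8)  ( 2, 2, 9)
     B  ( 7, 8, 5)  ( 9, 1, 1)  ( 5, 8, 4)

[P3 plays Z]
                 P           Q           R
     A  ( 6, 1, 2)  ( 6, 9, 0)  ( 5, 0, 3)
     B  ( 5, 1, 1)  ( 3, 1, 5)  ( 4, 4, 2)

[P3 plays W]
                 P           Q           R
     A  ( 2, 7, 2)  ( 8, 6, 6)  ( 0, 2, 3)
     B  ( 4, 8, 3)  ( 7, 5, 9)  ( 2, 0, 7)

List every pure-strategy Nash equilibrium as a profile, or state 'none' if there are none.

(A,P,X): not NE [P1→B gives 7>0; P2→Q gives 6>3]
(A,P,Y): not NE [P1→B gives 7>1; P3→X gives 7>6]
(A,P,Z): not NE [P2→Q gives 9>1; P3→X gives 7>2]
(A,P,W): not NE [P1→B gives 4>2; P3→X gives 7>2]
(A,Q,X): not NE [P3→Y gives 8>2]
(A,Q,Y): not NE [P1→B gives 9>0]
(A,Q,Z): not NE [P3→Y gives 8>0]
(A,Q,W): not NE [P2→P gives 7>6; P3→Y gives 8>6]
(A,R,X): not NE [P2→Q gives 6>5; P3→Y gives 9>1]
(A,R,Y): not NE [P1→B gives 5>2; P2→Q gives 7>2]
(A,R,Z): not NE [P2→Q gives 9>0; P3→Y gives 9>3]
(A,R,W): not NE [P1→B gives 2>0; P2→P gives 7>2; P3→Y gives 9>3]
(B,P,X): not NE [P2→Q gives 12>9]
(B,P,Y): not NE [P3→X gives 9>5]
(B,P,Z): not NE [P1→A gives 6>5; P2→R gives 4>1; P3→X gives 9>1]
(B,P,W): not NE [P3→X gives 9>3]
(B,Q,X): not NE [P1→A gives 2>0; P3→W gives 9>4]
(B,Q,Y): not NE [P2→R gives 8>1; P3→W gives 9>1]
(B,Q,Z): not NE [P1→A gives 6>3; P2→R gives 4>1; P3→W gives 9>5]
(B,Q,W): not NE [P1→A gives 8>7; P2→P gives 8>5]
(B,R,X): not NE [P1→A gives 2>1; P2→Q gives 12>4; P3→W gives 7>0]
(B,R,Y): not NE [P3→W gives 7>4]
(B,R,Z): not NE [P1→A gives 5>4; P3→W gives 7>2]
(B,R,W): not NE [P2→P gives 8>0]

No pure NE.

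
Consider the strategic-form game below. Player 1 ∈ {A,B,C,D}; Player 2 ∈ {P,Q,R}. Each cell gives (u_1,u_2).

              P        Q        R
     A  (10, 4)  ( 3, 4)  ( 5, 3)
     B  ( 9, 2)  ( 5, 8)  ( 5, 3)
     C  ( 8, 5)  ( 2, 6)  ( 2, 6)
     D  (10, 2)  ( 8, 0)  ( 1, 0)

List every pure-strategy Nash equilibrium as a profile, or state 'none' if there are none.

NE set: (A,P), (D,P)

(A,P): NE
(A,Q): not NE [P1→D gives 8>3]
(A,R): not NE [P2→Q gives 4>3]
(B,P): not NE [P1→D gives 10>9; P2→Q gives 8>2]
(B,Q): not NE [P1→D gives 8>5]
(B,R): not NE [P2→Q gives 8>3]
(C,P): not NE [P1→D gives 10>8; P2→R gives 6>5]
(C,Q): not NE [P1→D gives 8>2]
(C,R): not NE [P1→B gives 5>2]
(D,P): NE
(D,Q): not NE [P2→P gives 2>0]
(D,R): not NE [P1→B gives 5>1; P2→P gives 2>0]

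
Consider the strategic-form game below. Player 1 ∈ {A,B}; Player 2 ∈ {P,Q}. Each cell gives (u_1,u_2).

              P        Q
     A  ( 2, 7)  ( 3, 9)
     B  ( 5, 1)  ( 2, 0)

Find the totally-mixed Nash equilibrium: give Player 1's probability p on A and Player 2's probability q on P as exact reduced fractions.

(p,q) = (1/3, 1/4)

P1 indiff ⇒ q·2+(1-q)·3 = q·5+(1-q)·2 ⇒ q(-3) = (1-q)(-1) ⇒ q = 1/4
P2 indiff ⇒ p·7+(1-p)·1 = p·9+(1-p)·0 ⇒ p(-2) = (1-p)(-1) ⇒ p = 1/3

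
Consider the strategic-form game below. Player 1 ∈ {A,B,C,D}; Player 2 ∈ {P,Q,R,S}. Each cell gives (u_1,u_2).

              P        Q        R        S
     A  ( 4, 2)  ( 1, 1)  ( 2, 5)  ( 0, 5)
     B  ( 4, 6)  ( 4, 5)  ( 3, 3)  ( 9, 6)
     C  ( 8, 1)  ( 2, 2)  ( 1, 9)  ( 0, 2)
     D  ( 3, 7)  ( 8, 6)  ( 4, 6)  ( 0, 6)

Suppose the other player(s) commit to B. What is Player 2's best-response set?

BR_2 = {P,S}

u_2(P vs B) = 6
u_2(Q vs B) = 5
u_2(R vs B) = 3
u_2(S vs B) = 6
max payoff 6 at {P,S}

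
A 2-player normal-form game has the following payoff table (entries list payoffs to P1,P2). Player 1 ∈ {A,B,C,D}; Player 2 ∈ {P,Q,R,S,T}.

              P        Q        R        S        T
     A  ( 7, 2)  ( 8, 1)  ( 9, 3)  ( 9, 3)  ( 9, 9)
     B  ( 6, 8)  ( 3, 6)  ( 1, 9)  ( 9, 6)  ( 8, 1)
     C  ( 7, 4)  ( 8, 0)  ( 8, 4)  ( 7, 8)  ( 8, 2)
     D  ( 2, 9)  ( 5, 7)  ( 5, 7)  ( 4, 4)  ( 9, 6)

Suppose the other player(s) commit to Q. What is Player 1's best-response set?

u_1(A vs Q) = 8
u_1(B vs Q) = 3
u_1(C vs Q) = 8
u_1(D vs Q) = 5
max payoff 8 at {A,C}

BR_1 = {A,C}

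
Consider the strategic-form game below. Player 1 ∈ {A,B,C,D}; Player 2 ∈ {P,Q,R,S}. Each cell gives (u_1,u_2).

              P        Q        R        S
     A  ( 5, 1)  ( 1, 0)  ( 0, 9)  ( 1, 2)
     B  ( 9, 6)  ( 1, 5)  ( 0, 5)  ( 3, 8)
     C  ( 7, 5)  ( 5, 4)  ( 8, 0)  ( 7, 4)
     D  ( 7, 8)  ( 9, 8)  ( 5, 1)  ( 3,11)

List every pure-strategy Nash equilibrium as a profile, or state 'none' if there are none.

PSNE: ∅

(A,P): not NE [P1→B gives 9>5; P2→R gives 9>1]
(A,Q): not NE [P1→D gives 9>1; P2→R gives 9>0]
(A,R): not NE [P1→C gives 8>0]
(A,S): not NE [P1→C gives 7>1; P2→R gives 9>2]
(B,P): not NE [P2→S gives 8>6]
(B,Q): not NE [P1→D gives 9>1; P2→S gives 8>5]
(B,R): not NE [P1→C gives 8>0; P2→S gives 8>5]
(B,S): not NE [P1→C gives 7>3]
(C,P): not NE [P1→B gives 9>7]
(C,Q): not NE [P1→D gives 9>5; P2→P gives 5>4]
(C,R): not NE [P2→P gives 5>0]
(C,S): not NE [P2→P gives 5>4]
(D,P): not NE [P1→B gives 9>7; P2→S gives 11>8]
(D,Q): not NE [P2→S gives 11>8]
(D,R): not NE [P1→C gives 8>5; P2→S gives 11>1]
(D,S): not NE [P1→C gives 7>3]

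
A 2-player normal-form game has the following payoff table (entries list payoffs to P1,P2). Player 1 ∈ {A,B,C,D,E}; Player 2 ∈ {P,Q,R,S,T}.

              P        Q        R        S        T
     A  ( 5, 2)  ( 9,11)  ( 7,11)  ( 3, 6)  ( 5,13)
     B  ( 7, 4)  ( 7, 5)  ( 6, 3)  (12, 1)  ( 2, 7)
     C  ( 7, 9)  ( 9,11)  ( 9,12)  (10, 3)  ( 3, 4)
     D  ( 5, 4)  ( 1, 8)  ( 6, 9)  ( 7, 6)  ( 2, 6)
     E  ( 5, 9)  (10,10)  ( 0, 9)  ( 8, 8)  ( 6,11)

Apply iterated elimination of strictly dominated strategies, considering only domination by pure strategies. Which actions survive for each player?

P1 drop D (C beats it: P:7>5 Q:9>1 R:9>6 S:10>7 T:3>2)
P2 drop P (Q beats it: A:11>2 B:5>4 C:11>9 E:10>9)
P2 drop S (Q beats it: A:11>6 B:5>1 C:11>3 E:10>8)
P1 drop B (A beats it: Q:9>7 R:7>6 T:5>2)
P1→{A,C,E} P2→{Q,R,T}

IESDS → P1:{A,C,E} P2:{Q,R,T}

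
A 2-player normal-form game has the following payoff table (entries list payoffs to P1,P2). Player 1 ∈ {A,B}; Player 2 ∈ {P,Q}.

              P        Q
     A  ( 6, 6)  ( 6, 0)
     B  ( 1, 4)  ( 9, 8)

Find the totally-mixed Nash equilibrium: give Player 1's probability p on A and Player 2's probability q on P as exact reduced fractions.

P1 indiff ⇒ q·6+(1-q)·6 = q·1+(1-q)·9 ⇒ q(5) = (1-q)(3) ⇒ q = 3/8
P2 indiff ⇒ p·6+(1-p)·4 = p·0+(1-p)·8 ⇒ p(6) = (1-p)(4) ⇒ p = 2/5

(p,q) = (2/5, 3/8)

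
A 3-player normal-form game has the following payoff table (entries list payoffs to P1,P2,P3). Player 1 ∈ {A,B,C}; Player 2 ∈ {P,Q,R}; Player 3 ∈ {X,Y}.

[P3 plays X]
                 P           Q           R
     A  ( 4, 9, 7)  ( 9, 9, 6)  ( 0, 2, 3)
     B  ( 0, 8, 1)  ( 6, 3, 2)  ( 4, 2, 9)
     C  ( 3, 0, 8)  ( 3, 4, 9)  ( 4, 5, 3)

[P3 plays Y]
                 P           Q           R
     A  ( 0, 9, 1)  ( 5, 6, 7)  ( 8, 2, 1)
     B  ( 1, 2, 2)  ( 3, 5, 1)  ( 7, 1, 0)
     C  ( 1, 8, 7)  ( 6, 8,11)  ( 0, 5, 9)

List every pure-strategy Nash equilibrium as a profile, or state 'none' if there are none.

(A,P,X): NE
(A,P,Y): not NE [P1→C gives 1>0; P3→X gives 7>1]
(A,Q,X): not NE [P3→Y gives 7>6]
(A,Q,Y): not NE [P1→C gives 6>5; P2→P gives 9>6]
(A,R,X): not NE [P1→C gives 4>0; P2→Q gives 9>2]
(A,R,Y): not NE [P2→P gives 9>2; P3→X gives 3>1]
(B,P,X): not NE [P1→A gives 4>0; P3→Y gives 2>1]
(B,P,Y): not NE [P2→Q gives 5>2]
(B,Q,X): not NE [P1→A gives 9>6; P2→P gives 8>3]
(B,Q,Y): not NE [P1→C gives 6>3; P3→X gives 2>1]
(B,R,X): not NE [P2→P gives 8>2]
(B,R,Y): not NE [P1→A gives 8>7; P2→Q gives 5>1; P3→X gives 9>0]
(C,P,X): not NE [P1→A gives 4>3; P2→R gives 5>0]
(C,P,Y): not NE [P3→X gives 8>7]
(C,Q,X): not NE [P1→A gives 9>3; P2→R gives 5>4; P3→Y gives 11>9]
(C,Q,Y): NE
(C,R,X): not NE [P3→Y gives 9>3]
(C,R,Y): not NE [P1→A gives 8>0; P2→Q gives 8>5]

PSNE = {(A,P,X), (C,Q,Y)}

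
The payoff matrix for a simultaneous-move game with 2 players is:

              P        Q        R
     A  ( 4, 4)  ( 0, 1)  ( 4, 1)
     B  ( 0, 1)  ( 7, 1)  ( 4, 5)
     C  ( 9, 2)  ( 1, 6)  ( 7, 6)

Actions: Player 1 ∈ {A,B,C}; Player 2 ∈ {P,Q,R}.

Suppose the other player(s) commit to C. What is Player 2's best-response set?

u_2(P vs C) = 2
u_2(Q vs C) = 6
u_2(R vs C) = 6
max payoff 6 at {Q,R}

argmax u_2 = {Q,R}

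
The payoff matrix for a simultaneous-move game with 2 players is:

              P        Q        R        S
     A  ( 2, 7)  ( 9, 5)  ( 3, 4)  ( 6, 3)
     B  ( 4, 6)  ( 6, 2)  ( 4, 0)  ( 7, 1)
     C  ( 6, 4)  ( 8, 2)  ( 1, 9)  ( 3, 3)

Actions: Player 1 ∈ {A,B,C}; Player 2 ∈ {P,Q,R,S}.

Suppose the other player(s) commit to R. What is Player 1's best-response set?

u_1(A vs R) = 3
u_1(B vs R) = 4
u_1(C vs R) = 1
max payoff 4 at {B}

P1 best: {B}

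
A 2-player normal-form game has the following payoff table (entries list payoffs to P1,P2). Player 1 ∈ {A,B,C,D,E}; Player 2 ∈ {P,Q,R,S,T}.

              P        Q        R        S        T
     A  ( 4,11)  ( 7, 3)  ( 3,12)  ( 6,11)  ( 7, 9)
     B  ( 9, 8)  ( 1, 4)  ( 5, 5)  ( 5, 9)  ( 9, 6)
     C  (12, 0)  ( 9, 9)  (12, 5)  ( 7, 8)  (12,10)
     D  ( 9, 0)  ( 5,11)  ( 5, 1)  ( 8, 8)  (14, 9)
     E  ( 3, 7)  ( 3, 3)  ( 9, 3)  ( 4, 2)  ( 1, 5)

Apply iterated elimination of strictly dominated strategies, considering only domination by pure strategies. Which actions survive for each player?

IESDS → P1:{C,D} P2:{Q,T}

P1 drop A (C beats it: P:12>4 Q:9>7 R:12>3 S:7>6 T:12>7)
P1 drop B (C beats it: P:12>9 Q:9>1 R:12>5 S:7>5 T:12>9)
P1 drop E (C beats it: P:12>3 Q:9>3 R:12>9 S:7>4 T:12>1)
P2 drop P (Q beats it: C:9>0 D:11>0)
P2 drop R (Q beats it: C:9>5 D:11>1)
P2 drop S (Q beats it: C:9>8 D:11>8)
P1→{C,D} P2→{Q,T}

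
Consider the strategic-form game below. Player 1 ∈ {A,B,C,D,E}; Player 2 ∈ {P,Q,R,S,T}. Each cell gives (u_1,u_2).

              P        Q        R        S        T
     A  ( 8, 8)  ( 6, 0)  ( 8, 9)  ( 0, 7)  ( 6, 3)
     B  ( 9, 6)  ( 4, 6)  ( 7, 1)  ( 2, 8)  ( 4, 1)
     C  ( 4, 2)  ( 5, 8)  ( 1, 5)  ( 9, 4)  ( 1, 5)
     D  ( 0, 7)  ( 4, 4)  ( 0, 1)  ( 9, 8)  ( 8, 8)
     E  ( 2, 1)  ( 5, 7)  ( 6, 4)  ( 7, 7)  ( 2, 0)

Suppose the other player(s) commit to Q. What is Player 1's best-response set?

u_1(A vs Q) = 6
u_1(B vs Q) = 4
u_1(C vs Q) = 5
u_1(D vs Q) = 4
u_1(E vs Q) = 5
max payoff 6 at {A}

P1 best: {A}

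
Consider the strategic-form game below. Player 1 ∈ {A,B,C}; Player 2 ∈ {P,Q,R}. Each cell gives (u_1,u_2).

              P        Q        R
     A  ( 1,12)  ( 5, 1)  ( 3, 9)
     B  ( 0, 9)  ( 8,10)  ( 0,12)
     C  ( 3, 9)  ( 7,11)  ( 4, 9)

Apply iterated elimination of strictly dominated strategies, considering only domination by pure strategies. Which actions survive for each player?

P1 drop A (C beats it: P:3>1 Q:7>5 R:4>3)
P2 drop P (Q beats it: B:10>9 C:11>9)
P1→{B,C} P2→{Q,R}

Survivors P1:{B,C} P2:{Q,R}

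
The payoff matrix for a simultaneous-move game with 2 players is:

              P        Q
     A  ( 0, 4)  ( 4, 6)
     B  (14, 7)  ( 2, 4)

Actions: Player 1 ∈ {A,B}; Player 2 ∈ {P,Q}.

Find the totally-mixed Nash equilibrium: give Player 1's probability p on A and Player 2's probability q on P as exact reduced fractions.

(p,q) = (3/5, 1/8)

P1 indiff ⇒ q·0+(1-q)·4 = q·14+(1-q)·2 ⇒ q(-14) = (1-q)(-2) ⇒ q = 1/8
P2 indiff ⇒ p·4+(1-p)·7 = p·6+(1-p)·4 ⇒ p(-2) = (1-p)(-3) ⇒ p = 3/5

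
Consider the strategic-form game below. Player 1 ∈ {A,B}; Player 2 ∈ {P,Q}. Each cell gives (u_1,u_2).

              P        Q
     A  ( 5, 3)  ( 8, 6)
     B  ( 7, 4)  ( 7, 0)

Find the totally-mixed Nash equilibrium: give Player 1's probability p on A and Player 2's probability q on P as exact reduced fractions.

P1 indiff ⇒ q·5+(1-q)·8 = q·7+(1-q)·7 ⇒ q(-2) = (1-q)(-1) ⇒ q = 1/3
P2 indiff ⇒ p·3+(1-p)·4 = p·6+(1-p)·0 ⇒ p(-3) = (1-p)(-4) ⇒ p = 4/7

P1 mixes 4/7 on A; P2 mixes 1/3 on P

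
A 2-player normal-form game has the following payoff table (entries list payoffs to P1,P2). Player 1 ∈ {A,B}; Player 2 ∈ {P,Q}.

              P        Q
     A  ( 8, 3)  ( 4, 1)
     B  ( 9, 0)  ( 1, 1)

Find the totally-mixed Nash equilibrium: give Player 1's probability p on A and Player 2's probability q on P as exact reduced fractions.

p=1/3, q=3/4

P1 indiff ⇒ q·8+(1-q)·4 = q·9+(1-q)·1 ⇒ q(-1) = (1-q)(-3) ⇒ q = 3/4
P2 indiff ⇒ p·3+(1-p)·0 = p·1+(1-p)·1 ⇒ p(2) = (1-p)(1) ⇒ p = 1/3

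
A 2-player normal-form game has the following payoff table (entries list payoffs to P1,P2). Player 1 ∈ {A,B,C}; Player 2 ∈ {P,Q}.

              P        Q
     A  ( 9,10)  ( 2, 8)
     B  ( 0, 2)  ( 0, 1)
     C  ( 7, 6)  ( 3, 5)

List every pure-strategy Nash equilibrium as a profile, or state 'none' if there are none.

Nash profiles: (A,P)

(A,P): NE
(A,Q): not NE [P1→C gives 3>2; P2→P gives 10>8]
(B,P): not NE [P1→A gives 9>0]
(B,Q): not NE [P1→C gives 3>0; P2→P gives 2>1]
(C,P): not NE [P1→A gives 9>7]
(C,Q): not NE [P2→P gives 6>5]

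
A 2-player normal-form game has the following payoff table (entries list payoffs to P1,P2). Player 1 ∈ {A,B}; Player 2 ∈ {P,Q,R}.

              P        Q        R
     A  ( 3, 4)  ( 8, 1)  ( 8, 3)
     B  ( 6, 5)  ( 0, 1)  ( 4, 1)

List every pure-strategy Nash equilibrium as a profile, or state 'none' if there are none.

(A,P): not NE [P1→B gives 6>3]
(A,Q): not NE [P2→P gives 4>1]
(A,R): not NE [P2→P gives 4>3]
(B,P): NE
(B,Q): not NE [P1→A gives 8>0; P2→P gives 5>1]
(B,R): not NE [P1→A gives 8>4; P2→P gives 5>1]

NE set: (B,P)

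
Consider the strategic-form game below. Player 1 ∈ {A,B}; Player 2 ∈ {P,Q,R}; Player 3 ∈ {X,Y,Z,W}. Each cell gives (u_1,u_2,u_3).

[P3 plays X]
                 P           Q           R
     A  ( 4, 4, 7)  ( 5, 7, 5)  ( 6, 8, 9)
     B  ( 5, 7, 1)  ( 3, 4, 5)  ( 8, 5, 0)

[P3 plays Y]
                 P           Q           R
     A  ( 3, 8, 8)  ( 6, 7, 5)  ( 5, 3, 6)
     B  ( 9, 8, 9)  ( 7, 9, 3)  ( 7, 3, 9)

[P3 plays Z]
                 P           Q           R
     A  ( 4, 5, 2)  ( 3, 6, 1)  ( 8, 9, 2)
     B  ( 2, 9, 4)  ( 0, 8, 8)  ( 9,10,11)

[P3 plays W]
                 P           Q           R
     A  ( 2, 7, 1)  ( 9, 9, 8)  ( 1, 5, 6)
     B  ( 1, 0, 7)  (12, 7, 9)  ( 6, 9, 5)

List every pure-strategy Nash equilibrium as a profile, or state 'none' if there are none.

(A,P,X): not NE [P1→B gives 5>4; P2→R gives 8>4; P3→Y gives 8>7]
(A,P,Y): not NE [P1→B gives 9>3]
(A,P,Z): not NE [P2→R gives 9>5; P3→Y gives 8>2]
(A,P,W): not NE [P2→Q gives 9>7; P3→Y gives 8>1]
(A,Q,X): not NE [P2→R gives 8>7; P3→W gives 8>5]
(A,Q,Y): not NE [P1→B gives 7>6; P2→P gives 8>7; P3→W gives 8>5]
(A,Q,Z): not NE [P2→R gives 9>6; P3→W gives 8>1]
(A,Q,W): not NE [P1→B gives 12>9]
(A,R,X): not NE [P1→B gives 8>6]
(A,R,Y): not NE [P1→B gives 7>5; P2→P gives 8>3; P3→X gives 9>6]
(A,R,Z): not NE [P1→B gives 9>8; P3→X gives 9>2]
(A,R,W): not NE [P1→B gives 6>1; P2→Q gives 9>5; P3→X gives 9>6]
(B,P,X): not NE [P3→Y gives 9>1]
(B,P,Y): not NE [P2→Q gives 9>8]
(B,P,Z): not NE [P1→A gives 4>2; P2→R gives 10>9; P3→Y gives 9>4]
(B,P,W): not NE [P1→A gives 2>1; P2→R gives 9>0; P3→Y gives 9>7]
(B,Q,X): not NE [P1→A gives 5>3; P2→P gives 7>4; P3→W gives 9>5]
(B,Q,Y): not NE [P3→W gives 9>3]
(B,Q,Z): not NE [P1→A gives 3>0; P2→R gives 10>8; P3→W gives 9>8]
(B,Q,W): not NE [P2→R gives 9>7]
(B,R,X): not NE [P2→P gives 7>5; P3→Z gives 11>0]
(B,R,Y): not NE [P2→Q gives 9>3; P3→Z gives 11>9]
(B,R,Z): NE
(B,R,W): not NE [P3→Z gives 11>5]

PSNE = {(B,R,Z)}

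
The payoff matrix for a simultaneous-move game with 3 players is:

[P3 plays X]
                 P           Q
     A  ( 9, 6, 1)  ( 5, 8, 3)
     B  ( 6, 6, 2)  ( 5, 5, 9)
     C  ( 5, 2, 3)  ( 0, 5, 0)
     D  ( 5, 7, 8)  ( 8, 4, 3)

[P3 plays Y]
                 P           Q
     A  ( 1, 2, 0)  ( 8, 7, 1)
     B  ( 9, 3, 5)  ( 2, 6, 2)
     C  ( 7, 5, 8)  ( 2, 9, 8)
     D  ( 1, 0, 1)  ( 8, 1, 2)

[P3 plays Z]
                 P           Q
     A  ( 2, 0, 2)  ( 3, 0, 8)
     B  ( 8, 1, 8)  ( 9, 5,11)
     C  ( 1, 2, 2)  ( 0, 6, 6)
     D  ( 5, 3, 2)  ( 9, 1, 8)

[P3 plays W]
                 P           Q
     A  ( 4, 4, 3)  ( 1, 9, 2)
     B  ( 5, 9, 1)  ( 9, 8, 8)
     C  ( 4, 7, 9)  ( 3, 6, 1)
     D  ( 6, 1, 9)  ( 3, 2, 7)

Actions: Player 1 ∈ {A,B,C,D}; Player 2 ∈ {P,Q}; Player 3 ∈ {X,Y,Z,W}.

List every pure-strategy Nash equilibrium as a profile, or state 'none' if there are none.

(A,P,X): not NE [P2→Q gives 8>6; P3→W gives 3>1]
(A,P,Y): not NE [P1→B gives 9>1; P2→Q gives 7>2; P3→W gives 3>0]
(A,P,Z): not NE [P1→B gives 8>2; P3→W gives 3>2]
(A,P,W): not NE [P1→D gives 6>4; P2→Q gives 9>4]
(A,Q,X): not NE [P1→D gives 8>5; P3→Z gives 8>3]
(A,Q,Y): not NE [P3→Z gives 8>1]
(A,Q,Z): not NE [P1→D gives 9>3]
(A,Q,W): not NE [P1→B gives 9>1; P3→Z gives 8>2]
(B,P,X): not NE [P1→A gives 9>6; P3→Z gives 8>2]
(B,P,Y): not NE [P2→Q gives 6>3; P3→Z gives 8>5]
(B,P,Z): not NE [P2→Q gives 5>1]
(B,P,W): not NE [P1→D gives 6>5; P3→Z gives 8>1]
(B,Q,X): not NE [P1→D gives 8>5; P2→P gives 6>5; P3→Z gives 11>9]
(B,Q,Y): not NE [P1→D gives 8>2; P3→Z gives 11>2]
(B,Q,Z): NE
(B,Q,W): not NE [P2→P gives 9>8; P3→Z gives 11>8]
(C,P,X): not NE [P1→A gives 9>5; P2→Q gives 5>2; P3→W gives 9>3]
(C,P,Y): not NE [P1→B gives 9>7; P2→Q gives 9>5; P3→W gives 9>8]
(C,P,Z): not NE [P1→B gives 8>1; P2→Q gives 6>2; P3→W gives 9>2]
(C,P,W): not NE [P1→D gives 6>4]
(C,Q,X): not NE [P1→D gives 8>0; P3→Y gives 8>0]
(C,Q,Y): not NE [P1→D gives 8>2]
(C,Q,Z): not NE [P1→D gives 9>0; P3→Y gives 8>6]
(C,Q,W): not NE [P1→B gives 9>3; P2→P gives 7>6; P3→Y gives 8>1]
(D,P,X): not NE [P1→A gives 9>5; P3→W gives 9>8]
(D,P,Y): not NE [P1→B gives 9>1; P2→Q gives 1>0; P3→W gives 9>1]
(D,P,Z): not NE [P1→B gives 8>5; P3→W gives 9>2]
(D,P,W): not NE [P2→Q gives 2>1]
(D,Q,X): not NE [P2→P gives 7>4; P3→Z gives 8>3]
(D,Q,Y): not NE [P3→Z gives 8>2]
(D,Q,Z): not NE [P2→P gives 3>1]
(D,Q,W): not NE [P1→B gives 9>3; P3→Z gives 8>7]

NE set: (B,Q,Z)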